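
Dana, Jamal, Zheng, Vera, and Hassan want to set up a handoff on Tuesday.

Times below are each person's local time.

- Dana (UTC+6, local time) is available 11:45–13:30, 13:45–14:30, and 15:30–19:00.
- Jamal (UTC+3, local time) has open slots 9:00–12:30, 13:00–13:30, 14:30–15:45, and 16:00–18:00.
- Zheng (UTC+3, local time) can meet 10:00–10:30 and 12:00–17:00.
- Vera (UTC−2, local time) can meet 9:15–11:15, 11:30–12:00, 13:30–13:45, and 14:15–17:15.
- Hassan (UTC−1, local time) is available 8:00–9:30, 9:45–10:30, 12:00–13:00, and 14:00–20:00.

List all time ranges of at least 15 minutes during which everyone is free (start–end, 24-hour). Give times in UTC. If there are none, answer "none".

Dana → UTC: 05:45–07:30, 07:45–08:30, 09:30–13:00.
Jamal → UTC: 06:00–09:30, 10:00–10:30, 11:30–12:45, 13:00–15:00.
Zheng → UTC: 07:00–07:30, 09:00–14:00.
Vera → UTC: 11:15–13:15, 13:30–14:00, 15:30–15:45, 16:15–19:15.
Hassan → UTC: 09:00–10:30, 10:45–11:30, 13:00–14:00, 15:00–21:00.
Dana ∩ Jamal: 06:00–07:30, 07:45–08:30, 10:00–10:30, 11:30–12:45.
Dana ∩ Jamal ∩ Zheng: 07:00–07:30, 10:00–10:30, 11:30–12:45.
Dana ∩ Jamal ∩ Zheng ∩ Vera: 11:30–12:45.
Dana ∩ Jamal ∩ Zheng ∩ Vera ∩ Hassan: (none).
Windows ≥ 15 min: (none).

none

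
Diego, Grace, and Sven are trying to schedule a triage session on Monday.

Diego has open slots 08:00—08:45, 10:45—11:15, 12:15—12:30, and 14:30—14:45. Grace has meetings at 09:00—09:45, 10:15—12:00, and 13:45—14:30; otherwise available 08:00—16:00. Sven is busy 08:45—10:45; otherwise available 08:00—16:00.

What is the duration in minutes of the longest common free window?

Grace free within 08:00–16:00: 08:00–09:00, 09:45–10:15, 12:00–13:45, 14:30–16:00.
Sven free within 08:00–16:00: 08:00–08:45, 10:45–16:00.
Diego ∩ Grace: 08:00–08:45, 12:15–12:30, 14:30–14:45.
Diego ∩ Grace ∩ Sven: 08:00–08:45, 12:15–12:30, 14:30–14:45.
Common window lengths: 45, 15, 15 min; longest is 45.

45 minutes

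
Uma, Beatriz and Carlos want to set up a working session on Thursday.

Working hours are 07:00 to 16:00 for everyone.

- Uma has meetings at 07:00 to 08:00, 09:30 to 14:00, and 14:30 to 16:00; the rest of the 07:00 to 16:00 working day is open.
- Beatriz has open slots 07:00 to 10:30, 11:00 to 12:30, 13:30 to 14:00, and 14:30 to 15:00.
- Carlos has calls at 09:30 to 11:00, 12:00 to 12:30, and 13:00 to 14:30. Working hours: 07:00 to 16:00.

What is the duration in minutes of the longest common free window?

90 minutes

Uma free within 07:00–16:00: 08:00–09:30, 14:00–14:30.
Carlos free within 07:00–16:00: 07:00–09:30, 11:00–12:00, 12:30–13:00, 14:30–16:00.
Uma ∩ Beatriz: 08:00–09:30.
Uma ∩ Beatriz ∩ Carlos: 08:00–09:30.
Single common window of 90 minutes.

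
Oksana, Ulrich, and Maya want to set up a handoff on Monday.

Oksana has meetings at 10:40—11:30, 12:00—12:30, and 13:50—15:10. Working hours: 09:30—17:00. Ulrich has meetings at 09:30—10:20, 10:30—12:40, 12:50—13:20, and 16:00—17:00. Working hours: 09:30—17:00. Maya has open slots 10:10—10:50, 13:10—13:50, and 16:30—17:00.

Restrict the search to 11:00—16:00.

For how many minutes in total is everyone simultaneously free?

30 minutes

Oksana free within 09:30–17:00: 09:30–10:40, 11:30–12:00, 12:30–13:50, 15:10–17:00.
Ulrich free within 09:30–17:00: 10:20–10:30, 12:40–12:50, 13:20–16:00.
Oksana ∩ Ulrich: 10:20–10:30, 12:40–12:50, 13:20–13:50, 15:10–16:00.
Oksana ∩ Ulrich ∩ Maya: 10:20–10:30, 13:20–13:50.
Restricted to 11:00–16:00: 13:20–13:50.
Total common minutes: 30.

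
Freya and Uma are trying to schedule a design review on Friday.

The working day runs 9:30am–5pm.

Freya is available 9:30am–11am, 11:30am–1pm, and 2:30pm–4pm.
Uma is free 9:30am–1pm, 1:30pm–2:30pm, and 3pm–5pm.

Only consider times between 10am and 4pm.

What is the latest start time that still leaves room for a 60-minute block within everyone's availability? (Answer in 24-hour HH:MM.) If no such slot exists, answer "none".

15:00

Freya ∩ Uma: 09:30–11:00, 11:30–13:00, 15:00–16:00.
Restricted to 10:00–16:00: 10:00–11:00, 11:30–13:00, 15:00–16:00.
Windows ≥ 60 min: 10:00–11:00, 11:30–13:00, 15:00–16:00.
Latest start in the last window 15:00–16:00 is 16:00 − 60 min = 15:00.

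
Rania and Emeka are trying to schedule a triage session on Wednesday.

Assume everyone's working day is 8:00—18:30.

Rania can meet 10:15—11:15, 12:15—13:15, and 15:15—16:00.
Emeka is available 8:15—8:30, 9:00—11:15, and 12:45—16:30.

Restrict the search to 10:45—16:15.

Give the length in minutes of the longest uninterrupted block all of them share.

Rania ∩ Emeka: 10:15–11:15, 12:45–13:15, 15:15–16:00.
Restricted to 10:45–16:15: 10:45–11:15, 12:45–13:15, 15:15–16:00.
Common window lengths: 30, 30, 45 min; longest is 45.

45 minutes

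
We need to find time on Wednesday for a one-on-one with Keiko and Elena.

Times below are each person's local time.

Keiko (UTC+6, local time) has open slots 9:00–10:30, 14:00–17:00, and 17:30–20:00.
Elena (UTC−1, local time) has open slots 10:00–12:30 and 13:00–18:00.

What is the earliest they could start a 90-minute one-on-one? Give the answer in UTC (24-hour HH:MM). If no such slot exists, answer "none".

11:30

Keiko → UTC: 03:00–04:30, 08:00–11:00, 11:30–14:00.
Elena → UTC: 11:00–13:30, 14:00–19:00.
Keiko ∩ Elena: 11:30–13:30.
Windows ≥ 90 min: 11:30–13:30.
Earliest such window starts at 11:30.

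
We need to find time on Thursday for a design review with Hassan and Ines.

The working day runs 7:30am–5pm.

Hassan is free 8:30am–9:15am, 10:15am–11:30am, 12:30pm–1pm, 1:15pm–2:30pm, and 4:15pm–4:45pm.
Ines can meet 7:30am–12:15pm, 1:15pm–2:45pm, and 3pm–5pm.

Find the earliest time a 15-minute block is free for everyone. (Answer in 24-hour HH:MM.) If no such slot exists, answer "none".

08:30

Hassan ∩ Ines: 08:30–09:15, 10:15–11:30, 13:15–14:30, 16:15–16:45.
Windows ≥ 15 min: 08:30–09:15, 10:15–11:30, 13:15–14:30, 16:15–16:45.
Earliest such window starts at 08:30.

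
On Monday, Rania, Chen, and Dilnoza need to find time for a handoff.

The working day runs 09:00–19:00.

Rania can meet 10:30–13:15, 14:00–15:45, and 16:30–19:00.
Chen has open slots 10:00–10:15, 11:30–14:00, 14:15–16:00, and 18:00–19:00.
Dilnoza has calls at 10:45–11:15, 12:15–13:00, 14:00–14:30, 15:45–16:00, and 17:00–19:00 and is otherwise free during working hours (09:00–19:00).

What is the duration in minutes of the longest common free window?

Dilnoza free within 09:00–19:00: 09:00–10:45, 11:15–12:15, 13:00–14:00, 14:30–15:45, 16:00–17:00.
Rania ∩ Chen: 11:30–13:15, 14:15–15:45, 18:00–19:00.
Rania ∩ Chen ∩ Dilnoza: 11:30–12:15, 13:00–13:15, 14:30–15:45.
Common window lengths: 45, 15, 75 min; longest is 75.

75 minutes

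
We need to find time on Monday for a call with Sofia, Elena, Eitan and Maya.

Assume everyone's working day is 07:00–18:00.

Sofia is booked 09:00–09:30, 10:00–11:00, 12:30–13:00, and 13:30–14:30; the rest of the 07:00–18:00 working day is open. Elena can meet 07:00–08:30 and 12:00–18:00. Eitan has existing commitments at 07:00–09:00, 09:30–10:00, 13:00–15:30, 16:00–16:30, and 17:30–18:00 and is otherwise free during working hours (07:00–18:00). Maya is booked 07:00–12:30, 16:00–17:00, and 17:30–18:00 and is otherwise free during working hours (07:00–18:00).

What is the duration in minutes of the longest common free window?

Sofia free within 07:00–18:00: 07:00–09:00, 09:30–10:00, 11:00–12:30, 13:00–13:30, 14:30–18:00.
Eitan free within 07:00–18:00: 09:00–09:30, 10:00–13:00, 15:30–16:00, 16:30–17:30.
Maya free within 07:00–18:00: 12:30–16:00, 17:00–17:30.
Sofia ∩ Elena: 07:00–08:30, 12:00–12:30, 13:00–13:30, 14:30–18:00.
Sofia ∩ Elena ∩ Eitan: 12:00–12:30, 15:30–16:00, 16:30–17:30.
Sofia ∩ Elena ∩ Eitan ∩ Maya: 15:30–16:00, 17:00–17:30.
Common window lengths: 30, 30 min; longest is 30.

30 minutes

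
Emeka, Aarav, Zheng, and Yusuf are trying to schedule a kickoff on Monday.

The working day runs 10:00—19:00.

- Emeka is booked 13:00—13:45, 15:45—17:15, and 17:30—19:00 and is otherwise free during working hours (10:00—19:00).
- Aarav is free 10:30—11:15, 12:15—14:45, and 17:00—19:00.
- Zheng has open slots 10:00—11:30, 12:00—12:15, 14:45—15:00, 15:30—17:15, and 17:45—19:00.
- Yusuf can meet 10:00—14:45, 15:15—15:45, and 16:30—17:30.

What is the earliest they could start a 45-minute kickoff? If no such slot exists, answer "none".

10:30

Emeka free within 10:00–19:00: 10:00–13:00, 13:45–15:45, 17:15–17:30.
Emeka ∩ Aarav: 10:30–11:15, 12:15–13:00, 13:45–14:45, 17:15–17:30.
Emeka ∩ Aarav ∩ Zheng: 10:30–11:15.
Emeka ∩ Aarav ∩ Zheng ∩ Yusuf: 10:30–11:15.
Windows ≥ 45 min: 10:30–11:15.
Earliest such window starts at 10:30.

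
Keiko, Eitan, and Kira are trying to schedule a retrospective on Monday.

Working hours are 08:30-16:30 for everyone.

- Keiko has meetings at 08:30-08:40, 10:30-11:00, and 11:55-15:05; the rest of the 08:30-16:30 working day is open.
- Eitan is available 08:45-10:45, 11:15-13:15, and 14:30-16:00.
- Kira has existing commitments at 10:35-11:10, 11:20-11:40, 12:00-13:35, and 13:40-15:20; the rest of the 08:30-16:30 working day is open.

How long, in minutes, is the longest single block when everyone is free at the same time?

105 minutes

Keiko free within 08:30–16:30: 08:40–10:30, 11:00–11:55, 15:05–16:30.
Kira free within 08:30–16:30: 08:30–10:35, 11:10–11:20, 11:40–12:00, 13:35–13:40, 15:20–16:30.
Keiko ∩ Eitan: 08:45–10:30, 11:15–11:55, 15:05–16:00.
Keiko ∩ Eitan ∩ Kira: 08:45–10:30, 11:15–11:20, 11:40–11:55, 15:20–16:00.
Common window lengths: 105, 5, 15, 40 min; longest is 105.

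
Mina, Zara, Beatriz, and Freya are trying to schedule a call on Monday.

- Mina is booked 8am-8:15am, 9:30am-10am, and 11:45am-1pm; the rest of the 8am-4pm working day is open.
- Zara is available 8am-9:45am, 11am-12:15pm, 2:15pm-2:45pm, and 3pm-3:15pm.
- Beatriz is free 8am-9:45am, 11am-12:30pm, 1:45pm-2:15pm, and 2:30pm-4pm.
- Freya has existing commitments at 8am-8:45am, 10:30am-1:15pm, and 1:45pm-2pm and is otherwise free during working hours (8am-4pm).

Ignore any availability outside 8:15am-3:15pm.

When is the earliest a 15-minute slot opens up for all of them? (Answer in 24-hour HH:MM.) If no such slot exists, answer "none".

08:45

Mina free within 08:00–16:00: 08:15–09:30, 10:00–11:45, 13:00–16:00.
Freya free within 08:00–16:00: 08:45–10:30, 13:15–13:45, 14:00–16:00.
Mina ∩ Zara: 08:15–09:30, 11:00–11:45, 14:15–14:45, 15:00–15:15.
Mina ∩ Zara ∩ Beatriz: 08:15–09:30, 11:00–11:45, 14:30–14:45, 15:00–15:15.
Mina ∩ Zara ∩ Beatriz ∩ Freya: 08:45–09:30, 14:30–14:45, 15:00–15:15.
Restricted to 08:15–15:15: 08:45–09:30, 14:30–14:45, 15:00–15:15.
Windows ≥ 15 min: 08:45–09:30, 14:30–14:45, 15:00–15:15.
Earliest such window starts at 08:45.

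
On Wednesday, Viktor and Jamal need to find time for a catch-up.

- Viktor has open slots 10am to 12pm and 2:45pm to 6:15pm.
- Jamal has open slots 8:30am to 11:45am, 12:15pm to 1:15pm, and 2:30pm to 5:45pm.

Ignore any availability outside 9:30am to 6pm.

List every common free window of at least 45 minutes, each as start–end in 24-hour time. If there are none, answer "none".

Viktor ∩ Jamal: 10:00–11:45, 14:45–17:45.
Restricted to 09:30–18:00: 10:00–11:45, 14:45–17:45.
Windows ≥ 45 min: 10:00–11:45, 14:45–17:45.

10:00–11:45, 14:45–17:45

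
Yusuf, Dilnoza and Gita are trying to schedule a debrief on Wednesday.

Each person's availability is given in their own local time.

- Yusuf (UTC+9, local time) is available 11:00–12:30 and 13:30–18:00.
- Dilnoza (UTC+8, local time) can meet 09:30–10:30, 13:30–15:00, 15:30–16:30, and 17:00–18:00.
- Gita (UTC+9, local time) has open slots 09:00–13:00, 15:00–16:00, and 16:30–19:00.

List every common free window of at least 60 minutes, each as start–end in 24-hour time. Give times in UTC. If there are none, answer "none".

06:00–07:00, 07:30–08:30

Yusuf → UTC: 02:00–03:30, 04:30–09:00.
Dilnoza → UTC: 01:30–02:30, 05:30–07:00, 07:30–08:30, 09:00–10:00.
Gita → UTC: 00:00–04:00, 06:00–07:00, 07:30–10:00.
Yusuf ∩ Dilnoza: 02:00–02:30, 05:30–07:00, 07:30–08:30.
Yusuf ∩ Dilnoza ∩ Gita: 02:00–02:30, 06:00–07:00, 07:30–08:30.
Windows ≥ 60 min: 06:00–07:00, 07:30–08:30.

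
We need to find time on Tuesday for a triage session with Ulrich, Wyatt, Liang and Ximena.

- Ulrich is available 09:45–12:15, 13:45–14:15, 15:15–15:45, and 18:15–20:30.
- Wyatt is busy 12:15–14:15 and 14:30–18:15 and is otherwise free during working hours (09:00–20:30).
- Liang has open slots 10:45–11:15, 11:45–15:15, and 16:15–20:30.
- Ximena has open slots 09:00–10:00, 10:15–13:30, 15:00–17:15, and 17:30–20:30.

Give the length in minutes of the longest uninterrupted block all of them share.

135 minutes

Wyatt free within 09:00–20:30: 09:00–12:15, 14:15–14:30, 18:15–20:30.
Ulrich ∩ Wyatt: 09:45–12:15, 18:15–20:30.
Ulrich ∩ Wyatt ∩ Liang: 10:45–11:15, 11:45–12:15, 18:15–20:30.
Ulrich ∩ Wyatt ∩ Liang ∩ Ximena: 10:45–11:15, 11:45–12:15, 18:15–20:30.
Common window lengths: 30, 30, 135 min; longest is 135.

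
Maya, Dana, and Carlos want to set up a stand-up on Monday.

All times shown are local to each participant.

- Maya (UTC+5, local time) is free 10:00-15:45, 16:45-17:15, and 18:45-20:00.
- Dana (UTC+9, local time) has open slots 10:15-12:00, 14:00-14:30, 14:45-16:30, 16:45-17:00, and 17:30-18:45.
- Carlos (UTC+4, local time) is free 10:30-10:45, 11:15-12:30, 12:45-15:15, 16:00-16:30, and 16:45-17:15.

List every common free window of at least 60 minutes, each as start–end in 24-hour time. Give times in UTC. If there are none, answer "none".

08:45–09:45

Maya → UTC: 05:00–10:45, 11:45–12:15, 13:45–15:00.
Dana → UTC: 01:15–03:00, 05:00–05:30, 05:45–07:30, 07:45–08:00, 08:30–09:45.
Carlos → UTC: 06:30–06:45, 07:15–08:30, 08:45–11:15, 12:00–12:30, 12:45–13:15.
Maya ∩ Dana: 05:00–05:30, 05:45–07:30, 07:45–08:00, 08:30–09:45.
Maya ∩ Dana ∩ Carlos: 06:30–06:45, 07:15–07:30, 07:45–08:00, 08:45–09:45.
Windows ≥ 60 min: 08:45–09:45.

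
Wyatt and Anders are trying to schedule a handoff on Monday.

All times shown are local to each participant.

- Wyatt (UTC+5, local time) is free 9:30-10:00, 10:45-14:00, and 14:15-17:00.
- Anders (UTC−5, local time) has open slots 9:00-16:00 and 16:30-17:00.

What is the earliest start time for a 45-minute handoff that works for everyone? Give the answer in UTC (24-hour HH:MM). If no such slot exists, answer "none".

none

Wyatt → UTC: 04:30–05:00, 05:45–09:00, 09:15–12:00.
Anders → UTC: 14:00–21:00, 21:30–22:00.
Wyatt ∩ Anders: (none).
Windows ≥ 45 min: (none).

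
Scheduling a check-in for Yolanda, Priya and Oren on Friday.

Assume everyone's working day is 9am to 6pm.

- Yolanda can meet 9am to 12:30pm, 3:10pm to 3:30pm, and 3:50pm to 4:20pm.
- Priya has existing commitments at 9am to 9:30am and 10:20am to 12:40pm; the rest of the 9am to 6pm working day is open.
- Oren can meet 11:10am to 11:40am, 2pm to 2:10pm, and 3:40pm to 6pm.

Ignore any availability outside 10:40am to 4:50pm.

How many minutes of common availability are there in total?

30 minutes

Priya free within 09:00–18:00: 09:30–10:20, 12:40–18:00.
Yolanda ∩ Priya: 09:30–10:20, 15:10–15:30, 15:50–16:20.
Yolanda ∩ Priya ∩ Oren: 15:50–16:20.
Restricted to 10:40–16:50: 15:50–16:20.
Total common minutes: 30.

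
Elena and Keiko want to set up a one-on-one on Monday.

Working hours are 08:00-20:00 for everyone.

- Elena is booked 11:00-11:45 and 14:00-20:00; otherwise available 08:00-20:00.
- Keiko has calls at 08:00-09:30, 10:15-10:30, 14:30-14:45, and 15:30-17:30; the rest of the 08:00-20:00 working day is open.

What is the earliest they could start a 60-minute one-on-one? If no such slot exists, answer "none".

11:45

Elena free within 08:00–20:00: 08:00–11:00, 11:45–14:00.
Keiko free within 08:00–20:00: 09:30–10:15, 10:30–14:30, 14:45–15:30, 17:30–20:00.
Elena ∩ Keiko: 09:30–10:15, 10:30–11:00, 11:45–14:00.
Windows ≥ 60 min: 11:45–14:00.
Earliest such window starts at 11:45.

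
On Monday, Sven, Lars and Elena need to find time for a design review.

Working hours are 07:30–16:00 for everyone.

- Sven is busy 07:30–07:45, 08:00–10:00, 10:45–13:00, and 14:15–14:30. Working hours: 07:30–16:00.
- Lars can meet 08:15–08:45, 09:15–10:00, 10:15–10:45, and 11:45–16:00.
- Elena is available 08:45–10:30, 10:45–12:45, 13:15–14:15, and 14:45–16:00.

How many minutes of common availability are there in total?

150 minutes

Sven free within 07:30–16:00: 07:45–08:00, 10:00–10:45, 13:00–14:15, 14:30–16:00.
Sven ∩ Lars: 10:15–10:45, 13:00–14:15, 14:30–16:00.
Sven ∩ Lars ∩ Elena: 10:15–10:30, 13:15–14:15, 14:45–16:00.
Total common minutes: 15 + 60 + 75 = 150.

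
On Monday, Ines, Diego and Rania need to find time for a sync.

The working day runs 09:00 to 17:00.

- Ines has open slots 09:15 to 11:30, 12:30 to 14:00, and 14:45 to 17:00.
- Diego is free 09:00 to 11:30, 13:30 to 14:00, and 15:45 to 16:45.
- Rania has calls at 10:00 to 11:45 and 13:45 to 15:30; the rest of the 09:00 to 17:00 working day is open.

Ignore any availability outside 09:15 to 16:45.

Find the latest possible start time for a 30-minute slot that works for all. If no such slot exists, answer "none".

16:15

Rania free within 09:00–17:00: 09:00–10:00, 11:45–13:45, 15:30–17:00.
Ines ∩ Diego: 09:15–11:30, 13:30–14:00, 15:45–16:45.
Ines ∩ Diego ∩ Rania: 09:15–10:00, 13:30–13:45, 15:45–16:45.
Restricted to 09:15–16:45: 09:15–10:00, 13:30–13:45, 15:45–16:45.
Windows ≥ 30 min: 09:15–10:00, 15:45–16:45.
Latest start in the last window 15:45–16:45 is 16:45 − 30 min = 16:15.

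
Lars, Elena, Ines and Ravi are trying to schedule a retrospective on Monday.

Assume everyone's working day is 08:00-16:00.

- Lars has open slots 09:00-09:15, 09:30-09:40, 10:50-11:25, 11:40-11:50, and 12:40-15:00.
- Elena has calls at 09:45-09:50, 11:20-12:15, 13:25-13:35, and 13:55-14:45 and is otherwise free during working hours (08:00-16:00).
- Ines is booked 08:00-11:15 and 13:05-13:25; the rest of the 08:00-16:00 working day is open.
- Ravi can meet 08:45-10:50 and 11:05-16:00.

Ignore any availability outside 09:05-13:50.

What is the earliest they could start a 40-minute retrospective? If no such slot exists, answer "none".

none

Elena free within 08:00–16:00: 08:00–09:45, 09:50–11:20, 12:15–13:25, 13:35–13:55, 14:45–16:00.
Ines free within 08:00–16:00: 11:15–13:05, 13:25–16:00.
Lars ∩ Elena: 09:00–09:15, 09:30–09:40, 10:50–11:20, 12:40–13:25, 13:35–13:55, 14:45–15:00.
Lars ∩ Elena ∩ Ines: 11:15–11:20, 12:40–13:05, 13:35–13:55, 14:45–15:00.
Lars ∩ Elena ∩ Ines ∩ Ravi: 11:15–11:20, 12:40–13:05, 13:35–13:55, 14:45–15:00.
Restricted to 09:05–13:50: 11:15–11:20, 12:40–13:05, 13:35–13:50.
Windows ≥ 40 min: (none).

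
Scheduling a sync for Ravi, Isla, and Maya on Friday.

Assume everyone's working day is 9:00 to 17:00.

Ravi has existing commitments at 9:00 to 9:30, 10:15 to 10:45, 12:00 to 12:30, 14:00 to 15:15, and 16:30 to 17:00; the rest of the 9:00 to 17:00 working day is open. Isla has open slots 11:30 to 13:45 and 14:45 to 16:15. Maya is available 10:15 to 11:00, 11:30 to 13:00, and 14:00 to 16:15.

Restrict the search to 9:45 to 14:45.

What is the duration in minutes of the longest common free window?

Ravi free within 09:00–17:00: 09:30–10:15, 10:45–12:00, 12:30–14:00, 15:15–16:30.
Ravi ∩ Isla: 11:30–12:00, 12:30–13:45, 15:15–16:15.
Ravi ∩ Isla ∩ Maya: 11:30–12:00, 12:30–13:00, 15:15–16:15.
Restricted to 09:45–14:45: 11:30–12:00, 12:30–13:00.
Common window lengths: 30, 30 min; longest is 30.

30 minutes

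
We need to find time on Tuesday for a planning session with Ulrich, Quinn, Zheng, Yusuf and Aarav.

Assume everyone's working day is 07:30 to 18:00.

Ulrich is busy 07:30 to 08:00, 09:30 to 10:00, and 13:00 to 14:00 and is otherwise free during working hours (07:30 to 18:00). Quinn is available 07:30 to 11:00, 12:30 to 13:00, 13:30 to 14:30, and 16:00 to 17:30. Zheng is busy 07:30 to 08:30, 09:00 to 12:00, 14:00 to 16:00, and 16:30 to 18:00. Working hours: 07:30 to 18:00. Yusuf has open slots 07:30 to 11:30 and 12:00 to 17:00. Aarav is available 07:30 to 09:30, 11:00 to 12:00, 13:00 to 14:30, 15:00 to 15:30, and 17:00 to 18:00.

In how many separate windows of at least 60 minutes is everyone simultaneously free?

Ulrich free within 07:30–18:00: 08:00–09:30, 10:00–13:00, 14:00–18:00.
Zheng free within 07:30–18:00: 08:30–09:00, 12:00–14:00, 16:00–16:30.
Ulrich ∩ Quinn: 08:00–09:30, 10:00–11:00, 12:30–13:00, 14:00–14:30, 16:00–17:30.
Ulrich ∩ Quinn ∩ Zheng: 08:30–09:00, 12:30–13:00, 16:00–16:30.
Ulrich ∩ Quinn ∩ Zheng ∩ Yusuf: 08:30–09:00, 12:30–13:00, 16:00–16:30.
Ulrich ∩ Quinn ∩ Zheng ∩ Yusuf ∩ Aarav: 08:30–09:00.
Windows ≥ 60 min: (none).
That's 0 windows.

0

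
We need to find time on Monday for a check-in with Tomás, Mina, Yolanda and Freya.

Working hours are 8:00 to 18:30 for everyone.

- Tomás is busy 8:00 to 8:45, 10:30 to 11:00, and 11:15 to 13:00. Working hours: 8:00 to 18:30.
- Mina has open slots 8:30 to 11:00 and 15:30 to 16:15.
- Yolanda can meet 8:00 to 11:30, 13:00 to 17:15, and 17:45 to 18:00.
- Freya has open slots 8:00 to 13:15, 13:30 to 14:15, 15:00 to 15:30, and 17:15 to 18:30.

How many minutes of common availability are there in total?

Tomás free within 08:00–18:30: 08:45–10:30, 11:00–11:15, 13:00–18:30.
Tomás ∩ Mina: 08:45–10:30, 15:30–16:15.
Tomás ∩ Mina ∩ Yolanda: 08:45–10:30, 15:30–16:15.
Tomás ∩ Mina ∩ Yolanda ∩ Freya: 08:45–10:30.
Total common minutes: 105.

105 minutes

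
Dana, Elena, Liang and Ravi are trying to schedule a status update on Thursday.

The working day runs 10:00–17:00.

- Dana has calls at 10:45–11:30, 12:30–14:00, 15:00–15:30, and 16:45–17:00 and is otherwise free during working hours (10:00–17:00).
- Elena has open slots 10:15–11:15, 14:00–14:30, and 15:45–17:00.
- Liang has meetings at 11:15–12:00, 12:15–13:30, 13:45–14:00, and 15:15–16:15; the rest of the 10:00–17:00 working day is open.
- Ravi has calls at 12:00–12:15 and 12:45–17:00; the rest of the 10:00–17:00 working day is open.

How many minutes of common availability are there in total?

30 minutes

Dana free within 10:00–17:00: 10:00–10:45, 11:30–12:30, 14:00–15:00, 15:30–16:45.
Liang free within 10:00–17:00: 10:00–11:15, 12:00–12:15, 13:30–13:45, 14:00–15:15, 16:15–17:00.
Ravi free within 10:00–17:00: 10:00–12:00, 12:15–12:45.
Dana ∩ Elena: 10:15–10:45, 14:00–14:30, 15:45–16:45.
Dana ∩ Elena ∩ Liang: 10:15–10:45, 14:00–14:30, 16:15–16:45.
Dana ∩ Elena ∩ Liang ∩ Ravi: 10:15–10:45.
Total common minutes: 30.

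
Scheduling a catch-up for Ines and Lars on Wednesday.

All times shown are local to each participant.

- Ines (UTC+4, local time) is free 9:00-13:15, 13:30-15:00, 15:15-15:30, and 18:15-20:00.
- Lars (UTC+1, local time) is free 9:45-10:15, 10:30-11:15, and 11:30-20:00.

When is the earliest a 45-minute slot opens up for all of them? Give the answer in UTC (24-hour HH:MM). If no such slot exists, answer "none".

Ines → UTC: 05:00–09:15, 09:30–11:00, 11:15–11:30, 14:15–16:00.
Lars → UTC: 08:45–09:15, 09:30–10:15, 10:30–19:00.
Ines ∩ Lars: 08:45–09:15, 09:30–10:15, 10:30–11:00, 11:15–11:30, 14:15–16:00.
Windows ≥ 45 min: 09:30–10:15, 14:15–16:00.
Earliest such window starts at 09:30.

09:30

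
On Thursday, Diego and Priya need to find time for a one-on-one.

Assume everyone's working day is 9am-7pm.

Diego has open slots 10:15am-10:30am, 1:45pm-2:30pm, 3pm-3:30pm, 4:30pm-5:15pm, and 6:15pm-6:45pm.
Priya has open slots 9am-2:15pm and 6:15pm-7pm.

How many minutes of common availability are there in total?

Diego ∩ Priya: 10:15–10:30, 13:45–14:15, 18:15–18:45.
Total common minutes: 15 + 30 + 30 = 75.

75 minutes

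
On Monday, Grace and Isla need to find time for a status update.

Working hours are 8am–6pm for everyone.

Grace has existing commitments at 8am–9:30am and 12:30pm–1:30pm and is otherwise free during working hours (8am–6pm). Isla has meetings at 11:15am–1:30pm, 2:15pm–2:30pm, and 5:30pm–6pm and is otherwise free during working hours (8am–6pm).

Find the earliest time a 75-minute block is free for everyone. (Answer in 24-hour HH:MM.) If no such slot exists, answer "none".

09:30

Grace free within 08:00–18:00: 09:30–12:30, 13:30–18:00.
Isla free within 08:00–18:00: 08:00–11:15, 13:30–14:15, 14:30–17:30.
Grace ∩ Isla: 09:30–11:15, 13:30–14:15, 14:30–17:30.
Windows ≥ 75 min: 09:30–11:15, 14:30–17:30.
Earliest such window starts at 09:30.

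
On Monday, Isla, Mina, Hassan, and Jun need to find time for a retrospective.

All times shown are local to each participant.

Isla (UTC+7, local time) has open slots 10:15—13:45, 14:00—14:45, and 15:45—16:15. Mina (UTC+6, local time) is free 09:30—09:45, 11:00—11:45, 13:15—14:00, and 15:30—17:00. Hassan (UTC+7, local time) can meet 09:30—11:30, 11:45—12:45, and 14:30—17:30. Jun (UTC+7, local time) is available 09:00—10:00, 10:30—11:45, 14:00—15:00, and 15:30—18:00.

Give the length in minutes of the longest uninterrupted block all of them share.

Isla → UTC: 03:15–06:45, 07:00–07:45, 08:45–09:15.
Mina → UTC: 03:30–03:45, 05:00–05:45, 07:15–08:00, 09:30–11:00.
Hassan → UTC: 02:30–04:30, 04:45–05:45, 07:30–10:30.
Jun → UTC: 02:00–03:00, 03:30–04:45, 07:00–08:00, 08:30–11:00.
Isla ∩ Mina: 03:30–03:45, 05:00–05:45, 07:15–07:45.
Isla ∩ Mina ∩ Hassan: 03:30–03:45, 05:00–05:45, 07:30–07:45.
Isla ∩ Mina ∩ Hassan ∩ Jun: 03:30–03:45, 07:30–07:45.
Common window lengths: 15, 15 min; longest is 15.

15 minutes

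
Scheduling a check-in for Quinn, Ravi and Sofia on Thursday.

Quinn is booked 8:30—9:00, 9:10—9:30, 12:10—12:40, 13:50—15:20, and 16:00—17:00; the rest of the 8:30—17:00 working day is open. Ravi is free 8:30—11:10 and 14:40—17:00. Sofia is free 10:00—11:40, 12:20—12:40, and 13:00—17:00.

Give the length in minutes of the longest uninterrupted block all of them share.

70 minutes

Quinn free within 08:30–17:00: 09:00–09:10, 09:30–12:10, 12:40–13:50, 15:20–16:00.
Quinn ∩ Ravi: 09:00–09:10, 09:30–11:10, 15:20–16:00.
Quinn ∩ Ravi ∩ Sofia: 10:00–11:10, 15:20–16:00.
Common window lengths: 70, 40 min; longest is 70.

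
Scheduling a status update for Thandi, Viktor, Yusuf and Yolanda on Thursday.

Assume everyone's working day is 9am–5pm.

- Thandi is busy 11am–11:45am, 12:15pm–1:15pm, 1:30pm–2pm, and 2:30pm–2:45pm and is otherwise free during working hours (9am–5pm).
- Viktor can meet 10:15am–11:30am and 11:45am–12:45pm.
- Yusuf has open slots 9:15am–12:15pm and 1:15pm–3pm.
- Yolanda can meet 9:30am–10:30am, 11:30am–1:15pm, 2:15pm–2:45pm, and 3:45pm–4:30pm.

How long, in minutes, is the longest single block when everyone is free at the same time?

30 minutes

Thandi free within 09:00–17:00: 09:00–11:00, 11:45–12:15, 13:15–13:30, 14:00–14:30, 14:45–17:00.
Thandi ∩ Viktor: 10:15–11:00, 11:45–12:15.
Thandi ∩ Viktor ∩ Yusuf: 10:15–11:00, 11:45–12:15.
Thandi ∩ Viktor ∩ Yusuf ∩ Yolanda: 10:15–10:30, 11:45–12:15.
Common window lengths: 15, 30 min; longest is 30.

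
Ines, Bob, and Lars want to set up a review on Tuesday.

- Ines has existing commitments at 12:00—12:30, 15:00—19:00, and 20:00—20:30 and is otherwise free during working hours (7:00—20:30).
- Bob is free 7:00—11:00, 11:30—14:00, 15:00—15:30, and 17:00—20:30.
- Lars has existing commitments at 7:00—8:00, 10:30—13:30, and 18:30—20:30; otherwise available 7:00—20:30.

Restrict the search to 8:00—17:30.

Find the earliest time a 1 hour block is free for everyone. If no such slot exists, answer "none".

08:00

Ines free within 07:00–20:30: 07:00–12:00, 12:30–15:00, 19:00–20:00.
Lars free within 07:00–20:30: 08:00–10:30, 13:30–18:30.
Ines ∩ Bob: 07:00–11:00, 11:30–12:00, 12:30–14:00, 19:00–20:00.
Ines ∩ Bob ∩ Lars: 08:00–10:30, 13:30–14:00.
Restricted to 08:00–17:30: 08:00–10:30, 13:30–14:00.
Windows ≥ 60 min: 08:00–10:30.
Earliest such window starts at 08:00.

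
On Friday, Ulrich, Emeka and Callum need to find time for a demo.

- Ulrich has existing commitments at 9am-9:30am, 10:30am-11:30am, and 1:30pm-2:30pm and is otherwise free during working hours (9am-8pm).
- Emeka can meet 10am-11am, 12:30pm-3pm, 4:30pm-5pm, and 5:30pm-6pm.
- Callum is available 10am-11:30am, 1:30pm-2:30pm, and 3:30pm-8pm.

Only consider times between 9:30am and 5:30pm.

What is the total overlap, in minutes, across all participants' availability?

60 minutes

Ulrich free within 09:00–20:00: 09:30–10:30, 11:30–13:30, 14:30–20:00.
Ulrich ∩ Emeka: 10:00–10:30, 12:30–13:30, 14:30–15:00, 16:30–17:00, 17:30–18:00.
Ulrich ∩ Emeka ∩ Callum: 10:00–10:30, 16:30–17:00, 17:30–18:00.
Restricted to 09:30–17:30: 10:00–10:30, 16:30–17:00.
Total common minutes: 30 + 30 = 60.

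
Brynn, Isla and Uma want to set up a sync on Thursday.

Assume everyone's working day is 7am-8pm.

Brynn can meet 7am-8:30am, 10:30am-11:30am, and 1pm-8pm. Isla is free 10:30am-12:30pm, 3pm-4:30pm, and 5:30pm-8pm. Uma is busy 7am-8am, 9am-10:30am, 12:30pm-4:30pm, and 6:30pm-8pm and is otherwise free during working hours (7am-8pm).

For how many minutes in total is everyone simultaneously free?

Uma free within 07:00–20:00: 08:00–09:00, 10:30–12:30, 16:30–18:30.
Brynn ∩ Isla: 10:30–11:30, 15:00–16:30, 17:30–20:00.
Brynn ∩ Isla ∩ Uma: 10:30–11:30, 17:30–18:30.
Total common minutes: 60 + 60 = 120.

120 minutes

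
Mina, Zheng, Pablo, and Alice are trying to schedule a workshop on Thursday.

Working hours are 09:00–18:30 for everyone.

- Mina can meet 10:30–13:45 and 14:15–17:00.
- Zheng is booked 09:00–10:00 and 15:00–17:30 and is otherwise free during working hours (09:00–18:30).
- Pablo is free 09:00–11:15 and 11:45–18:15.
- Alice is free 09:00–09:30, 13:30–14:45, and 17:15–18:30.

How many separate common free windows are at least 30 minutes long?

Zheng free within 09:00–18:30: 10:00–15:00, 17:30–18:30.
Mina ∩ Zheng: 10:30–13:45, 14:15–15:00.
Mina ∩ Zheng ∩ Pablo: 10:30–11:15, 11:45–13:45, 14:15–15:00.
Mina ∩ Zheng ∩ Pablo ∩ Alice: 13:30–13:45, 14:15–14:45.
Windows ≥ 30 min: 14:15–14:45.
That's 1 window.

1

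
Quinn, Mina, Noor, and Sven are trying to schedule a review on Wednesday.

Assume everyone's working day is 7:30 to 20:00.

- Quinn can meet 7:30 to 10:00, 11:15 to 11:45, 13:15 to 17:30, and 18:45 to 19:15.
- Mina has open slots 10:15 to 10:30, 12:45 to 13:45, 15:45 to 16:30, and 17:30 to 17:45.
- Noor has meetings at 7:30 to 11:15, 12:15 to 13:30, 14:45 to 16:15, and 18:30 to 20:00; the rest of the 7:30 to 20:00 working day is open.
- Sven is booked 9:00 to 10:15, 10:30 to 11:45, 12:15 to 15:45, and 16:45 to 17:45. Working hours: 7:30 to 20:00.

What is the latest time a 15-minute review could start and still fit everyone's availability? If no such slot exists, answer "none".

16:15

Noor free within 07:30–20:00: 11:15–12:15, 13:30–14:45, 16:15–18:30.
Sven free within 07:30–20:00: 07:30–09:00, 10:15–10:30, 11:45–12:15, 15:45–16:45, 17:45–20:00.
Quinn ∩ Mina: 13:15–13:45, 15:45–16:30.
Quinn ∩ Mina ∩ Noor: 13:30–13:45, 16:15–16:30.
Quinn ∩ Mina ∩ Noor ∩ Sven: 16:15–16:30.
Windows ≥ 15 min: 16:15–16:30.
Latest start in the last window 16:15–16:30 is 16:30 − 15 min = 16:15.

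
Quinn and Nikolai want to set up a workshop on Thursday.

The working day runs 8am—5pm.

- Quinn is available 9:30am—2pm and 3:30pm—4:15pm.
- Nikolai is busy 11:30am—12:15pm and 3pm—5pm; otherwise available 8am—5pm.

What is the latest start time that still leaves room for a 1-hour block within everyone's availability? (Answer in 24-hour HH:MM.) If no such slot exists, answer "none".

13:00

Nikolai free within 08:00–17:00: 08:00–11:30, 12:15–15:00.
Quinn ∩ Nikolai: 09:30–11:30, 12:15–14:00.
Windows ≥ 60 min: 09:30–11:30, 12:15–14:00.
Latest start in the last window 12:15–14:00 is 14:00 − 60 min = 13:00.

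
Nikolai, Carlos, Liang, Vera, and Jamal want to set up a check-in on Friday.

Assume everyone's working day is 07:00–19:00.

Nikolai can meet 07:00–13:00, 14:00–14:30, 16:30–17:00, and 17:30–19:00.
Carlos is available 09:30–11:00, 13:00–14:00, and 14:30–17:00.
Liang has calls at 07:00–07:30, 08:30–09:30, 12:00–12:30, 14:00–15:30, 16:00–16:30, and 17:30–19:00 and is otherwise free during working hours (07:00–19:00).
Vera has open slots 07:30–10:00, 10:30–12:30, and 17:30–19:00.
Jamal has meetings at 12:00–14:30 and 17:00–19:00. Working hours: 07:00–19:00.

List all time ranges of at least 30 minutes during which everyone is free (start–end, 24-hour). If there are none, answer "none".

Liang free within 07:00–19:00: 07:30–08:30, 09:30–12:00, 12:30–14:00, 15:30–16:00, 16:30–17:30.
Jamal free within 07:00–19:00: 07:00–12:00, 14:30–17:00.
Nikolai ∩ Carlos: 09:30–11:00, 16:30–17:00.
Nikolai ∩ Carlos ∩ Liang: 09:30–11:00, 16:30–17:00.
Nikolai ∩ Carlos ∩ Liang ∩ Vera: 09:30–10:00, 10:30–11:00.
Nikolai ∩ Carlos ∩ Liang ∩ Vera ∩ Jamal: 09:30–10:00, 10:30–11:00.
Windows ≥ 30 min: 09:30–10:00, 10:30–11:00.

09:30–10:00, 10:30–11:00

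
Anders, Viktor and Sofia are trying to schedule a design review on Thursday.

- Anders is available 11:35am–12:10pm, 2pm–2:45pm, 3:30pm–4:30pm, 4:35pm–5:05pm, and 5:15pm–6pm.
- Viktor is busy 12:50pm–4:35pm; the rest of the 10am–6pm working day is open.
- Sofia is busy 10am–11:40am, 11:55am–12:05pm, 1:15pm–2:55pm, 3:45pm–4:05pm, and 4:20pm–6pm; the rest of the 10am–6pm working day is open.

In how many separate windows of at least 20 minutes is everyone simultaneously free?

Viktor free within 10:00–18:00: 10:00–12:50, 16:35–18:00.
Sofia free within 10:00–18:00: 11:40–11:55, 12:05–13:15, 14:55–15:45, 16:05–16:20.
Anders ∩ Viktor: 11:35–12:10, 16:35–17:05, 17:15–18:00.
Anders ∩ Viktor ∩ Sofia: 11:40–11:55, 12:05–12:10.
Windows ≥ 20 min: (none).
That's 0 windows.

0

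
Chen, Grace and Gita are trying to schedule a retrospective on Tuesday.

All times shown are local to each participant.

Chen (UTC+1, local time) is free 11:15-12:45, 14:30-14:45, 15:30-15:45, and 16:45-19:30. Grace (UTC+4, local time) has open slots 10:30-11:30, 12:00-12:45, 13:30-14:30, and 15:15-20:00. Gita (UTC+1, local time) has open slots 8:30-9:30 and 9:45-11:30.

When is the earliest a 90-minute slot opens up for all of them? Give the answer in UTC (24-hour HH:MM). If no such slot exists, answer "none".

Chen → UTC: 10:15–11:45, 13:30–13:45, 14:30–14:45, 15:45–18:30.
Grace → UTC: 06:30–07:30, 08:00–08:45, 09:30–10:30, 11:15–16:00.
Gita → UTC: 07:30–08:30, 08:45–10:30.
Chen ∩ Grace: 10:15–10:30, 11:15–11:45, 13:30–13:45, 14:30–14:45, 15:45–16:00.
Chen ∩ Grace ∩ Gita: 10:15–10:30.
Windows ≥ 90 min: (none).

none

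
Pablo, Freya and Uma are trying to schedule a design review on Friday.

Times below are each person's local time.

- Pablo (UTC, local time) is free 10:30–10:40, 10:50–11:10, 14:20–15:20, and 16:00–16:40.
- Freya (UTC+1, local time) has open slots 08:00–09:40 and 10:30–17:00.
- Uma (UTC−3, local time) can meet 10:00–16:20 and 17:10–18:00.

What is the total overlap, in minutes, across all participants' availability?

Pablo → UTC: 10:30–10:40, 10:50–11:10, 14:20–15:20, 16:00–16:40.
Freya → UTC: 07:00–08:40, 09:30–16:00.
Uma → UTC: 13:00–19:20, 20:10–21:00.
Pablo ∩ Freya: 10:30–10:40, 10:50–11:10, 14:20–15:20.
Pablo ∩ Freya ∩ Uma: 14:20–15:20.
Total common minutes: 60.

60 minutes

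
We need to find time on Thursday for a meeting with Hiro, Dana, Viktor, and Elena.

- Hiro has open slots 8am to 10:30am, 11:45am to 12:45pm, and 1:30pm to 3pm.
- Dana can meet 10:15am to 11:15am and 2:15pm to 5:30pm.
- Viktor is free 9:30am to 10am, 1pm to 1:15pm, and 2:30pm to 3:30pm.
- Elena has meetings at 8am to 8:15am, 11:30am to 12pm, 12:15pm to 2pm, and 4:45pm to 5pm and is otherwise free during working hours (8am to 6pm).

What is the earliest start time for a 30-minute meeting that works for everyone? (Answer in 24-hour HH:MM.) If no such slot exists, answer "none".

14:30

Elena free within 08:00–18:00: 08:15–11:30, 12:00–12:15, 14:00–16:45, 17:00–18:00.
Hiro ∩ Dana: 10:15–10:30, 14:15–15:00.
Hiro ∩ Dana ∩ Viktor: 14:30–15:00.
Hiro ∩ Dana ∩ Viktor ∩ Elena: 14:30–15:00.
Windows ≥ 30 min: 14:30–15:00.
Earliest such window starts at 14:30.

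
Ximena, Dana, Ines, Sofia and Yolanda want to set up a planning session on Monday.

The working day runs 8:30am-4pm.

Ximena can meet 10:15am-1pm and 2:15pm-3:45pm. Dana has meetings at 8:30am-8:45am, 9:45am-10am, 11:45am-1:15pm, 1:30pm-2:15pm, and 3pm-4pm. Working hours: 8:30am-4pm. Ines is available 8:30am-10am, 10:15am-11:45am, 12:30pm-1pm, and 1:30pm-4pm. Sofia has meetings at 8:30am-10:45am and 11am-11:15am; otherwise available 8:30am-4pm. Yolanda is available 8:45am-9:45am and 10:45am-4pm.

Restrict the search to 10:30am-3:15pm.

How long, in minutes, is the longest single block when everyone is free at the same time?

45 minutes

Dana free within 08:30–16:00: 08:45–09:45, 10:00–11:45, 13:15–13:30, 14:15–15:00.
Sofia free within 08:30–16:00: 10:45–11:00, 11:15–16:00.
Ximena ∩ Dana: 10:15–11:45, 14:15–15:00.
Ximena ∩ Dana ∩ Ines: 10:15–11:45, 14:15–15:00.
Ximena ∩ Dana ∩ Ines ∩ Sofia: 10:45–11:00, 11:15–11:45, 14:15–15:00.
Ximena ∩ Dana ∩ Ines ∩ Sofia ∩ Yolanda: 10:45–11:00, 11:15–11:45, 14:15–15:00.
Restricted to 10:30–15:15: 10:45–11:00, 11:15–11:45, 14:15–15:00.
Common window lengths: 15, 30, 45 min; longest is 45.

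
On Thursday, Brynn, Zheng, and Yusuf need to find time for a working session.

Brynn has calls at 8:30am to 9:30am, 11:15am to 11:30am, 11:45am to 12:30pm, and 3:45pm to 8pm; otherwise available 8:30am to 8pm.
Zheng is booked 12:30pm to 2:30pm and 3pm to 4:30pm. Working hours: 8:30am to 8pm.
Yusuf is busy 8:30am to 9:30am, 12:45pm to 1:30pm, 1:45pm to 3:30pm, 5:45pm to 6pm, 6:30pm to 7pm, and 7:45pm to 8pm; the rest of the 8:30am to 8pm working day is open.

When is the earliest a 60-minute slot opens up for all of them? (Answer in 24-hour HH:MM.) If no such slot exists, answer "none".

Brynn free within 08:30–20:00: 09:30–11:15, 11:30–11:45, 12:30–15:45.
Zheng free within 08:30–20:00: 08:30–12:30, 14:30–15:00, 16:30–20:00.
Yusuf free within 08:30–20:00: 09:30–12:45, 13:30–13:45, 15:30–17:45, 18:00–18:30, 19:00–19:45.
Brynn ∩ Zheng: 09:30–11:15, 11:30–11:45, 14:30–15:00.
Brynn ∩ Zheng ∩ Yusuf: 09:30–11:15, 11:30–11:45.
Windows ≥ 60 min: 09:30–11:15.
Earliest such window starts at 09:30.

09:30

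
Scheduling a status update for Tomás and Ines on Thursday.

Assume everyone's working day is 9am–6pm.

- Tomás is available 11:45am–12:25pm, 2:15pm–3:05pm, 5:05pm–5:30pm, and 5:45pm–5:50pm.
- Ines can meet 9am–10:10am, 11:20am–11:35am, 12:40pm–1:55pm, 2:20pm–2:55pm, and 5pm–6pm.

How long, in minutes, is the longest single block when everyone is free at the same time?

35 minutes

Tomás ∩ Ines: 14:20–14:55, 17:05–17:30, 17:45–17:50.
Common window lengths: 35, 25, 5 min; longest is 35.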